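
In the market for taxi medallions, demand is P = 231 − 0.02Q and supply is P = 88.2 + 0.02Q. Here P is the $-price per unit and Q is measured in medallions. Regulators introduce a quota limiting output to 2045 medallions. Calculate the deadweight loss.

Competitive equilibrium: 231 − 0.02Q = 88.2 + 0.02Q → Q* = 3570, P* = 159.6.
At Q = 2045: demand price = 231 − 0.02·2045 = 190.1; supply price = 88.2 + 0.02·2045 = 129.1.
ΔQ = 3570 − 2045 = 1525; wedge = 190.1 − 129.1 = 61.
DWL = ½ × 1525 × 61 = $46512.50.

$46512.50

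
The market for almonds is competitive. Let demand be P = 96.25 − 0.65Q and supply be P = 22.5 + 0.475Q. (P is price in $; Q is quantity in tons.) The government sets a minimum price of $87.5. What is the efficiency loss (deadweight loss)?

$1526.50

Competitive equilibrium: 96.25 − 0.65Q = 22.5 + 0.475Q → Q* = 65.555556, P* = 53.638889.
At the floor P = 87.5, quantity demanded = (96.25 − 87.5)/0.65 = 13.461538.
Sellers' marginal cost at Q' = 13.461538: 22.5 + 0.475·13.461538 = 28.894231.
ΔQ = 65.555556 − 13.461538 = 52.094018; wedge = 87.5 − 28.894231 = 58.605769.
The triangle = ½ × 52.094018 × 58.605769 = $1526.50.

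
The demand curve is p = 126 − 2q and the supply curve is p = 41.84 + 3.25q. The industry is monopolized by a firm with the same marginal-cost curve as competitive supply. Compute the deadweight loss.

51.33

Competitive equilibrium: 126 − 2q = 41.84 + 3.25q → q* = 16.0305, p* = 93.939.
Marginal revenue: MR = 126 − 4q. Set MR = MC: 126 − 4q = 41.84 + 3.25q → q_m = 11.6083.
Price p_m = 126 − 2·11.6083 = 102.7834; MC(q_m) = 41.84 + 3.25·11.6083 = 79.567.
Competitive q* = 16.0305, so Δq = 4.4222; wedge = 102.7834 − 79.567 = 23.2164.
Deadweight loss = ½ × 4.4222 × 23.2164 = 51.33.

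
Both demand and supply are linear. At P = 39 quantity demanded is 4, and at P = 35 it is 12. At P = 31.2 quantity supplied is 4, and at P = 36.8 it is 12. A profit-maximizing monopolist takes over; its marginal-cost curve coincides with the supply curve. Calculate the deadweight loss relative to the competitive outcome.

Demand slope = (35 − 39)/(12 − 4) = −0.5, so P = 41 − 0.5Q.
Supply slope = (36.8 − 31.2)/(12 − 4) = 0.7, so P = 28.4 + 0.7Q.
Competitive equilibrium: 41 − 0.5Q = 28.4 + 0.7Q → Q* = 10.5, P* = 35.75.
Marginal revenue: MR = 41 − Q. Set MR = MC: 41 − Q = 28.4 + 0.7Q → Q_m = 7.4118.
Price P_m = 41 − 0.5·7.4118 = 37.2941; MC(Q_m) = 28.4 + 0.7·7.4118 = 33.5883.
Competitive Q* = 10.5, so ΔQ = 3.0882; wedge = 37.2941 − 33.5883 = 3.7058.
Deadweight loss = ½ × 3.0882 × 3.7058 = 5.72.

5.72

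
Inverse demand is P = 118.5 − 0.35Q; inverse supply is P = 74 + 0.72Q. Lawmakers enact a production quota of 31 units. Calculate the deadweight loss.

59.99

Competitive equilibrium: 118.5 − 0.35Q = 74 + 0.72Q → Q* = 41.5888, P* = 103.9439.
At Q = 31: demand price = 118.5 − 0.35·31 = 107.65; supply price = 74 + 0.72·31 = 96.32.
ΔQ = 41.5888 − 31 = 10.5888; wedge = 107.65 − 96.32 = 11.33.
Welfare loss = ½ × 10.5888 × 11.33 = 59.99.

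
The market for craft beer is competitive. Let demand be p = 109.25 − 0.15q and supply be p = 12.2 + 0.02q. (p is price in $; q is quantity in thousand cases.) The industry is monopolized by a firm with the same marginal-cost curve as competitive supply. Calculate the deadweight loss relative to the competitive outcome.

$6086.88 thousand

Competitive equilibrium: 109.25 − 0.15q = 12.2 + 0.02q → q* = 570.8824, p* = 23.6176.
Marginal revenue: MR = 109.25 − 0.3q. Set MR = MC: 109.25 − 0.3q = 12.2 + 0.02q → q_m = 303.2813.
Price p_m = 109.25 − 0.15·303.2813 = 63.7578; MC(q_m) = 12.2 + 0.02·303.2813 = 18.2656.
Competitive q* = 570.8824, so Δq = 267.6011; wedge = 63.7578 − 18.2656 = 45.4922.
The triangle = ½ × 267.6011 × 45.4922 = $6086.88 thousand.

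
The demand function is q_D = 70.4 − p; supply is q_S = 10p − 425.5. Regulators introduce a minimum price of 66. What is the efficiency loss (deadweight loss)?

240.66

In inverse form: demand p = 70.4 − q, supply p = 42.55 + 0.1q.
Competitive equilibrium: 70.4 − q = 42.55 + 0.1q → q* = 25.3182, p* = 45.0818.
At the floor p = 66, quantity demanded = (70.4 − 66)/1 = 4.4.
Sellers' marginal cost at q' = 4.4: 42.55 + 0.1·4.4 = 42.99.
Δq = 25.3182 − 4.4 = 20.9182; wedge = 66 − 42.99 = 23.01.
The triangle = ½ × 20.9182 × 23.01 = 240.66.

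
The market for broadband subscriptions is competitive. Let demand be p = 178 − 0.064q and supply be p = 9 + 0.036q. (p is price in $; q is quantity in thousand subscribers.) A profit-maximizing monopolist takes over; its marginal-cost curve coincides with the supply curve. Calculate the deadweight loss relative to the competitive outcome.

Competitive equilibrium: 178 − 0.064q = 9 + 0.036q → q* = 1690, p* = 69.84.
Marginal revenue: MR = 178 − 0.128q. Set MR = MC: 178 − 0.128q = 9 + 0.036q → q_m = 1030.4878.
Price p_m = 178 − 0.064·1030.4878 = 112.04878; MC(q_m) = 9 + 0.036·1030.4878 = 46.09756.
Competitive q* = 1690, so Δq = 659.5122; wedge = 112.04878 − 46.09756 = 65.95122.
Welfare loss = ½ × 659.5122 × 65.95122 = $21747.82 thousand.

$21747.82 thousand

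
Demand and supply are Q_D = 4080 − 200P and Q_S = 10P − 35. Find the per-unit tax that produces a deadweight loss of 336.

8.4

In inverse form: demand P = 20.4 − 0.005Q, supply P = 3.5 + 0.1Q.
Competitive equilibrium: 20.4 − 0.005Q = 3.5 + 0.1Q → Q* = 160.9524, P* = 19.5952.
A tax t gives ΔQ = t/0.105 and wedge t, so DWL = t²/0.21.
t²/0.21 = 336 → t² = 70.56 → t = 8.4.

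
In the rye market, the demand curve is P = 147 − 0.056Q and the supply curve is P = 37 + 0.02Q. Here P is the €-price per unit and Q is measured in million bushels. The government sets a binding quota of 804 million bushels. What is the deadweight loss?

€15729.07 million

Competitive equilibrium: 147 − 0.056Q = 37 + 0.02Q → Q* = 1447.3684, P* = 65.9474.
At Q = 804: demand price = 147 − 0.056·804 = 101.976; supply price = 37 + 0.02·804 = 53.08.
ΔQ = 1447.3684 − 804 = 643.3684; wedge = 101.976 − 53.08 = 48.896.
Deadweight loss = ½ × 643.3684 × 48.896 = €15729.07 million.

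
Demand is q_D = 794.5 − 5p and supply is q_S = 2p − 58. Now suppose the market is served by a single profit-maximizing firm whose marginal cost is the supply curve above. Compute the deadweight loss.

In inverse form: demand p = 158.9 − 0.2q, supply p = 29 + 0.5q.
Competitive equilibrium: 158.9 − 0.2q = 29 + 0.5q → q* = 185.5714, p* = 121.7857.
Marginal revenue: MR = 158.9 − 0.4q. Set MR = MC: 158.9 − 0.4q = 29 + 0.5q → q_m = 144.3333.
Price p_m = 158.9 − 0.2·144.3333 = 130.0333; MC(q_m) = 29 + 0.5·144.3333 = 101.1667.
Competitive q* = 185.5714, so Δq = 41.2381; wedge = 130.0333 − 101.1667 = 28.8666.
Deadweight loss = ½ × 41.2381 × 28.8666 = 595.20.

595.20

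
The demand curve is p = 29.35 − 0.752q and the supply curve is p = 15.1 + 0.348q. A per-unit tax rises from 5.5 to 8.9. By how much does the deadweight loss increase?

22.25

Competitive equilibrium: 29.35 − 0.752q = 15.1 + 0.348q → q* = 12.9545, p* = 19.6082.
For a per-unit tax t: Δq = t/1.1, so DWL = ½·t·(t/1.1) = t²/2.2.
At t = 5.5: DWL = 13.75. At t = 8.9: DWL = 36.0045.
Increase = 36.0045 − 13.75 = 22.25.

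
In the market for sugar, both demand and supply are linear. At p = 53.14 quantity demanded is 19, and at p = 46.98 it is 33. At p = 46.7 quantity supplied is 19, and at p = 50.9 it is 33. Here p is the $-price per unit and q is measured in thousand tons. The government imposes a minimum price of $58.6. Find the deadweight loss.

Demand slope = (46.98 − 53.14)/(33 − 19) = −0.44, so p = 61.5 − 0.44q.
Supply slope = (50.9 − 46.7)/(33 − 19) = 0.3, so p = 41 + 0.3q.
Competitive equilibrium: 61.5 − 0.44q = 41 + 0.3q → q* = 27.7027, p* = 49.3108.
At the floor p = 58.6, quantity demanded = (61.5 − 58.6)/0.44 = 6.5909.
Sellers' marginal cost at q' = 6.5909: 41 + 0.3·6.5909 = 42.9773.
Δq = 27.7027 − 6.5909 = 21.1118; wedge = 58.6 − 42.9773 = 15.6227.
DWL = ½ × 21.1118 × 15.6227 = $164.91 thousand.

$164.91 thousand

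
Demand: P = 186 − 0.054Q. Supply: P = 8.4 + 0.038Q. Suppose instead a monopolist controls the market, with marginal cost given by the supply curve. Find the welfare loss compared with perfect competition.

Competitive equilibrium: 186 − 0.054Q = 8.4 + 0.038Q → Q* = 1930.43478, P* = 81.75652.
Marginal revenue: MR = 186 − 0.108Q. Set MR = MC: 186 − 0.108Q = 8.4 + 0.038Q → Q_m = 1216.43836.
Price P_m = 186 − 0.054·1216.43836 = 120.31233; MC(Q_m) = 8.4 + 0.038·1216.43836 = 54.62466.
Competitive Q* = 1930.43478, so ΔQ = 713.99642; wedge = 120.31233 − 54.62466 = 65.68767.
Deadweight loss = ½ × 713.99642 × 65.68767 = 23450.38.

23450.38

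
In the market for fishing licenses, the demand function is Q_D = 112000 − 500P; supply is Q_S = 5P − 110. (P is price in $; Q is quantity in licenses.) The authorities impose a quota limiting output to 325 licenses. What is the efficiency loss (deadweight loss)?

In inverse form: demand P = 224 − 0.002Q, supply P = 22 + 0.2Q.
Competitive equilibrium: 224 − 0.002Q = 22 + 0.2Q → Q* = 1000, P* = 222.
At Q = 325: demand price = 224 − 0.002·325 = 223.35; supply price = 22 + 0.2·325 = 87.
ΔQ = 1000 − 325 = 675; wedge = 223.35 − 87 = 136.35.
Welfare loss = ½ × 675 × 136.35 = $46018.125.

$46018.125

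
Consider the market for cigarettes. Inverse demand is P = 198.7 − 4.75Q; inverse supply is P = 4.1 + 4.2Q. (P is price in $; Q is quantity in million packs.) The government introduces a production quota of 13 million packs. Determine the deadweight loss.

$342.07 million

Competitive equilibrium: 198.7 − 4.75Q = 4.1 + 4.2Q → Q* = 21.743, P* = 95.4207.
At Q = 13: demand price = 198.7 − 4.75·13 = 136.95; supply price = 4.1 + 4.2·13 = 58.7.
ΔQ = 21.743 − 13 = 8.743; wedge = 136.95 − 58.7 = 78.25.
DWL = ½ × 8.743 × 78.25 = $342.07 million.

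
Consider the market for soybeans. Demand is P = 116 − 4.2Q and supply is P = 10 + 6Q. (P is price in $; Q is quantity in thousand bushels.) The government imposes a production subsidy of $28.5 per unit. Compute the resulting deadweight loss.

$39.82 thousand

Competitive equilibrium: 116 − 4.2Q = 10 + 6Q → Q* = 10.3922, P* = 72.3529.
The subsidy lowers effective supply by 28.5: P = 6Q − 18.5.
New quantity: 116 − 4.2Q = 6Q − 18.5 → Q' = 13.1863.
Overproduction ΔQ = 13.1863 − 10.3922 = 2.7941; wedge = subsidy = 28.5.
DWL = ½ × 2.7941 × 28.5 = $39.82 thousand.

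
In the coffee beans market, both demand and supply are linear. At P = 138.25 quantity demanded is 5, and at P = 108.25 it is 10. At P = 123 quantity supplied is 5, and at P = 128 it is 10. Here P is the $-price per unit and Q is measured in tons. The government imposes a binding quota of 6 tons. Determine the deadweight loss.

Demand slope = (108.25 − 138.25)/(10 − 5) = −6, so P = 168.25 − 6Q.
Supply slope = (128 − 123)/(10 − 5) = 1, so P = 118 + Q.
Competitive equilibrium: 168.25 − 6Q = 118 + Q → Q* = 7.1786, P* = 125.1786.
At Q = 6: demand price = 168.25 − 6·6 = 132.25; supply price = 118 + 1·6 = 124.
ΔQ = 7.1786 − 6 = 1.1786; wedge = 132.25 − 124 = 8.25.
Deadweight loss = ½ × 1.1786 × 8.25 = $4.86.

$4.86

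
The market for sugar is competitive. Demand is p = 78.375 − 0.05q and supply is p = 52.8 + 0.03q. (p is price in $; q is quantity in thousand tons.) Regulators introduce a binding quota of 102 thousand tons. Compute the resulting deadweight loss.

$1895.51 thousand

Competitive equilibrium: 78.375 − 0.05q = 52.8 + 0.03q → q* = 319.6875, p* = 62.3906.
At q = 102: demand price = 78.375 − 0.05·102 = 73.275; supply price = 52.8 + 0.03·102 = 55.86.
Δq = 319.6875 − 102 = 217.6875; wedge = 73.275 − 55.86 = 17.415.
Deadweight loss = ½ × 217.6875 × 17.415 = $1895.51 thousand.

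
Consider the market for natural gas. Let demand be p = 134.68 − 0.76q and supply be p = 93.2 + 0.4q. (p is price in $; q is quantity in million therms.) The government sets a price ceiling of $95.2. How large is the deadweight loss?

Competitive equilibrium: 134.68 − 0.76q = 93.2 + 0.4q → q* = 35.7586, p* = 107.5034.
At the ceiling p = 95.2, quantity supplied = (95.2 − 93.2)/0.4 = 5.
Willingness to pay at q' = 5: 134.68 − 0.76·5 = 130.88.
Δq = 35.7586 − 5 = 30.7586; wedge = 130.88 − 95.2 = 35.68.
Welfare loss = ½ × 30.7586 × 35.68 = $548.73 million.

$548.73 million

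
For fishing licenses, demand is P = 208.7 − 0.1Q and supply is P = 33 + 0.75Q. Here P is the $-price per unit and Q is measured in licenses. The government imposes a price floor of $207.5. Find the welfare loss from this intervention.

$16111.91

Competitive equilibrium: 208.7 − 0.1Q = 33 + 0.75Q → Q* = 206.7059, P* = 188.0294.
At the floor P = 207.5, quantity demanded = (208.7 − 207.5)/0.1 = 12.
Sellers' marginal cost at Q' = 12: 33 + 0.75·12 = 42.
ΔQ = 206.7059 − 12 = 194.7059; wedge = 207.5 − 42 = 165.5.
DWL = ½ × 194.7059 × 165.5 = $16111.91.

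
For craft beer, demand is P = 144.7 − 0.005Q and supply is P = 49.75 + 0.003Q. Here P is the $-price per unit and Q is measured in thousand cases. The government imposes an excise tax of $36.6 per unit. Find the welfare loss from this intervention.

Competitive equilibrium: 144.7 − 0.005Q = 49.75 + 0.003Q → Q* = 11868.75, P* = 85.3563.
With the tax, the buyer price exceeds the seller price by 36.6: (144.7 − 0.005Q) − (49.75 + 0.003Q) = 36.6 → Q' = 7293.75.
ΔQ = 11868.75 − 7293.75 = 4575; the wedge equals the tax, 36.6.
The triangle = ½ × 4575 × 36.6 = $83722.50 thousand.

$83722.50 thousand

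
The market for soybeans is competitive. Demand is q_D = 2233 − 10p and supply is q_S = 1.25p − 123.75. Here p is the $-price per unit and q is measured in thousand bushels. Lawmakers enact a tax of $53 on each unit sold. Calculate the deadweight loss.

In inverse form: demand p = 223.3 − 0.1q, supply p = 99 + 0.8q.
Competitive equilibrium: 223.3 − 0.1q = 99 + 0.8q → q* = 138.1111, p* = 209.4889.
With the tax, the buyer price exceeds the seller price by 53: (223.3 − 0.1q) − (99 + 0.8q) = 53 → q' = 79.2222.
Δq = 138.1111 − 79.2222 = 58.8889; the wedge equals the tax, 53.
The triangle = ½ × 58.8889 × 53 = $1560.56 thousand.

$1560.56 thousand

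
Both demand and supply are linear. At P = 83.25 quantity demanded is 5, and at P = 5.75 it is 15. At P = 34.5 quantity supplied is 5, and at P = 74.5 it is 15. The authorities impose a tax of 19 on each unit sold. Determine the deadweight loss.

Demand slope = (5.75 − 83.25)/(15 − 5) = −7.75, so P = 122 − 7.75Q.
Supply slope = (74.5 − 34.5)/(15 − 5) = 4, so P = 14.5 + 4Q.
Competitive equilibrium: 122 − 7.75Q = 14.5 + 4Q → Q* = 9.1489, P* = 51.0957.
With the tax, the buyer price exceeds the seller price by 19: (122 − 7.75Q) − (14.5 + 4Q) = 19 → Q' = 7.5319.
ΔQ = 9.1489 − 7.5319 = 1.617; the wedge equals the tax, 19.
Welfare loss = ½ × 1.617 × 19 = 15.36.

15.36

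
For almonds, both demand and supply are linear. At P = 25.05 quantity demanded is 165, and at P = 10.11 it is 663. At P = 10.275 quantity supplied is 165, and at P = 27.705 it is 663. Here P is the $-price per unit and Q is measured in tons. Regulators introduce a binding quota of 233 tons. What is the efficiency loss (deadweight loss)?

$824.82

Demand slope = (10.11 − 25.05)/(663 − 165) = −0.03, so P = 30 − 0.03Q.
Supply slope = (27.705 − 10.275)/(663 − 165) = 0.035, so P = 4.5 + 0.035Q.
Competitive equilibrium: 30 − 0.03Q = 4.5 + 0.035Q → Q* = 392.3077, P* = 18.2308.
At Q = 233: demand price = 30 − 0.03·233 = 23.01; supply price = 4.5 + 0.035·233 = 12.655.
ΔQ = 392.3077 − 233 = 159.3077; wedge = 23.01 − 12.655 = 10.355.
Deadweight loss = ½ × 159.3077 × 10.355 = $824.82.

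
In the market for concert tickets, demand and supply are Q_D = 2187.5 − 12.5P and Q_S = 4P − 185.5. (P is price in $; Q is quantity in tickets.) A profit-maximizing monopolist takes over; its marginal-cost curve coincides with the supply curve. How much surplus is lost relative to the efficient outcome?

In inverse form: demand P = 175 − 0.08Q, supply P = 46.375 + 0.25Q.
Competitive equilibrium: 175 − 0.08Q = 46.375 + 0.25Q → Q* = 389.77273, P* = 143.81818.
Marginal revenue: MR = 175 − 0.16Q. Set MR = MC: 175 − 0.16Q = 46.375 + 0.25Q → Q_m = 313.71951.
Price P_m = 175 − 0.08·313.71951 = 149.90244; MC(Q_m) = 46.375 + 0.25·313.71951 = 124.80488.
Competitive Q* = 389.77273, so ΔQ = 76.05322; wedge = 149.90244 − 124.80488 = 25.09756.
DWL = ½ × 76.05322 × 25.09756 = $954.38.

$954.38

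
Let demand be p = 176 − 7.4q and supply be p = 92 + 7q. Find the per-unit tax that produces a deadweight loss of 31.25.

30

Competitive equilibrium: 176 − 7.4q = 92 + 7q → q* = 5.8333, p* = 132.8333.
A tax t gives Δq = t/14.4 and wedge t, so DWL = t²/28.8.
t²/28.8 = 31.25 → t² = 900 → t = 30.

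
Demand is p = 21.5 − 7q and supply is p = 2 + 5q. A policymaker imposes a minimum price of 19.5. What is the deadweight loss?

10.76

Competitive equilibrium: 21.5 − 7q = 2 + 5q → q* = 1.625, p* = 10.125.
At the floor p = 19.5, quantity demanded = (21.5 − 19.5)/7 = 0.2857.
Sellers' marginal cost at q' = 0.2857: 2 + 5·0.2857 = 3.4285.
Δq = 1.625 − 0.2857 = 1.3393; wedge = 19.5 − 3.4285 = 16.0715.
The triangle = ½ × 1.3393 × 16.0715 = 10.76.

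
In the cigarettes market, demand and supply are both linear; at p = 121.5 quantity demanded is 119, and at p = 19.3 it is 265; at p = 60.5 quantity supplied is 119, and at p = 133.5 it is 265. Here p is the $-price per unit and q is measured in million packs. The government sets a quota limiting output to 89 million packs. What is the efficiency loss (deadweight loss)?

$3920.42 million

Demand slope = (19.3 − 121.5)/(265 − 119) = −0.7, so p = 204.8 − 0.7q.
Supply slope = (133.5 − 60.5)/(265 − 119) = 0.5, so p = 1 + 0.5q.
Competitive equilibrium: 204.8 − 0.7q = 1 + 0.5q → q* = 169.8333, p* = 85.9167.
At q = 89: demand price = 204.8 − 0.7·89 = 142.5; supply price = 1 + 0.5·89 = 45.5.
Δq = 169.8333 − 89 = 80.8333; wedge = 142.5 − 45.5 = 97.
The triangle = ½ × 80.8333 × 97 = $3920.42 million.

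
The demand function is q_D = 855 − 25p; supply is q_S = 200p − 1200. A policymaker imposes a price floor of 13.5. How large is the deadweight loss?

268.14

In inverse form: demand p = 34.2 − 0.04q, supply p = 6 + 0.005q.
Competitive equilibrium: 34.2 − 0.04q = 6 + 0.005q → q* = 626.6667, p* = 9.1333.
At the floor p = 13.5, quantity demanded = (34.2 − 13.5)/0.04 = 517.5.
Sellers' marginal cost at q' = 517.5: 6 + 0.005·517.5 = 8.5875.
Δq = 626.6667 − 517.5 = 109.1667; wedge = 13.5 − 8.5875 = 4.9125.
Welfare loss = ½ × 109.1667 × 4.9125 = 268.14.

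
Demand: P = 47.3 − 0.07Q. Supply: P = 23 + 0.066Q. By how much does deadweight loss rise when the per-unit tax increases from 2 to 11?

Competitive equilibrium: 47.3 − 0.07Q = 23 + 0.066Q → Q* = 178.6765, P* = 34.7926.
For a per-unit tax t: ΔQ = t/0.136, so DWL = ½·t·(t/0.136) = t²/0.272.
At t = 2: DWL = 14.706. At t = 11: DWL = 444.853.
Increase = 444.853 − 14.706 = 430.15.

430.15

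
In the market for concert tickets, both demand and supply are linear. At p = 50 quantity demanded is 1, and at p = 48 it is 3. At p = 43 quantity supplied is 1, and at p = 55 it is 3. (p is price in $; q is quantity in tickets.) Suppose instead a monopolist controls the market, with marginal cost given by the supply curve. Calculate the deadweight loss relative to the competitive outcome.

Demand slope = (48 − 50)/(3 − 1) = −1, so p = 51 − q.
Supply slope = (55 − 43)/(3 − 1) = 6, so p = 37 + 6q.
Competitive equilibrium: 51 − q = 37 + 6q → q* = 2, p* = 49.
Marginal revenue: MR = 51 − 2q. Set MR = MC: 51 − 2q = 37 + 6q → q_m = 1.75.
Price p_m = 51 − 1·1.75 = 49.25; MC(q_m) = 37 + 6·1.75 = 47.5.
Competitive q* = 2, so Δq = 0.25; wedge = 49.25 − 47.5 = 1.75.
Deadweight loss = ½ × 0.25 × 1.75 = $0.22.

$0.22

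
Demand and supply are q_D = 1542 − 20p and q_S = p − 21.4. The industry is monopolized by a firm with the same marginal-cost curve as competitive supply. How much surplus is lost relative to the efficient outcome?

In inverse form: demand p = 77.1 − 0.05q, supply p = 21.4 + q.
Competitive equilibrium: 77.1 − 0.05q = 21.4 + q → q* = 53.0476, p* = 74.4476.
Marginal revenue: MR = 77.1 − 0.1q. Set MR = MC: 77.1 − 0.1q = 21.4 + q → q_m = 50.6364.
Price p_m = 77.1 − 0.05·50.6364 = 74.5682; MC(q_m) = 21.4 + 1·50.6364 = 72.0364.
Competitive q* = 53.0476, so Δq = 2.4112; wedge = 74.5682 − 72.0364 = 2.5318.
DWL = ½ × 2.4112 × 2.5318 = 3.05.

3.05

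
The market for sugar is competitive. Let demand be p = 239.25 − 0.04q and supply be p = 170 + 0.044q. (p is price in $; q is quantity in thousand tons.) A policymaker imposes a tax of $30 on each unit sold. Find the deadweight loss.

Competitive equilibrium: 239.25 − 0.04q = 170 + 0.044q → q* = 824.4048, p* = 206.2738.
With the tax, the buyer price exceeds the seller price by 30: (239.25 − 0.04q) − (170 + 0.044q) = 30 → q' = 467.2619.
Δq = 824.4048 − 467.2619 = 357.1429; the wedge equals the tax, 30.
The triangle = ½ × 357.1429 × 30 = $5357.14 thousand.

$5357.14 thousand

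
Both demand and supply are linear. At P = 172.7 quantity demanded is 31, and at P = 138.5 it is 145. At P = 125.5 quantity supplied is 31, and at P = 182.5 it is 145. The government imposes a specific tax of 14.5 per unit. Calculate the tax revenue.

1042.19

Demand slope = (138.5 − 172.7)/(145 − 31) = −0.3, so P = 182 − 0.3Q.
Supply slope = (182.5 − 125.5)/(145 − 31) = 0.5, so P = 110 + 0.5Q.
Competitive equilibrium: 182 − 0.3Q = 110 + 0.5Q → Q* = 90, P* = 155.
With the tax, the buyer price exceeds the seller price by 14.5: (182 − 0.3Q) − (110 + 0.5Q) = 14.5 → Q' = 71.875.
Tax revenue = 14.5 × 71.875 = 1042.19.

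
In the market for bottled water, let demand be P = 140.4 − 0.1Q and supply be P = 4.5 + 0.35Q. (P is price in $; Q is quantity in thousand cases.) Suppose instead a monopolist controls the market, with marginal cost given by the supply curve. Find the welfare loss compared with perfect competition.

$678.38 thousand

Competitive equilibrium: 140.4 − 0.1Q = 4.5 + 0.35Q → Q* = 302, P* = 110.2.
Marginal revenue: MR = 140.4 − 0.2Q. Set MR = MC: 140.4 − 0.2Q = 4.5 + 0.35Q → Q_m = 247.0909.
Price P_m = 140.4 − 0.1·247.0909 = 115.6909; MC(Q_m) = 4.5 + 0.35·247.0909 = 90.9818.
Competitive Q* = 302, so ΔQ = 54.9091; wedge = 115.6909 − 90.9818 = 24.7091.
The triangle = ½ × 54.9091 × 24.7091 = $678.38 thousand.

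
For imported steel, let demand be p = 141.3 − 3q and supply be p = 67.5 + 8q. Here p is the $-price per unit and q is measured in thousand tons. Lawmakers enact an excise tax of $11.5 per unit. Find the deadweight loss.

Competitive equilibrium: 141.3 − 3q = 67.5 + 8q → q* = 6.7091, p* = 121.1727.
With the tax, the buyer price exceeds the seller price by 11.5: (141.3 − 3q) − (67.5 + 8q) = 11.5 → q' = 5.6636.
Δq = 6.7091 − 5.6636 = 1.0455; the wedge equals the tax, 11.5.
The triangle = ½ × 1.0455 × 11.5 = $6.01 thousand.

$6.01 thousand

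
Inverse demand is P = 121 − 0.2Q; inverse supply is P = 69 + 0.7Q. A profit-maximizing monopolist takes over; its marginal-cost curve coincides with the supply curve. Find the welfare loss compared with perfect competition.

49.66

Competitive equilibrium: 121 − 0.2Q = 69 + 0.7Q → Q* = 57.7778, P* = 109.4444.
Marginal revenue: MR = 121 − 0.4Q. Set MR = MC: 121 − 0.4Q = 69 + 0.7Q → Q_m = 47.2727.
Price P_m = 121 − 0.2·47.2727 = 111.5455; MC(Q_m) = 69 + 0.7·47.2727 = 102.0909.
Competitive Q* = 57.7778, so ΔQ = 10.5051; wedge = 111.5455 − 102.0909 = 9.4546.
The triangle = ½ × 10.5051 × 9.4546 = 49.66.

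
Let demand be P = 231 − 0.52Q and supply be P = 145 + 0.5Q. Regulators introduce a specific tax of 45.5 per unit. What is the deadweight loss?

1014.83

Competitive equilibrium: 231 − 0.52Q = 145 + 0.5Q → Q* = 84.3137, P* = 187.1569.
With the tax, the buyer price exceeds the seller price by 45.5: (231 − 0.52Q) − (145 + 0.5Q) = 45.5 → Q' = 39.7059.
ΔQ = 84.3137 − 39.7059 = 44.6078; the wedge equals the tax, 45.5.
Welfare loss = ½ × 44.6078 × 45.5 = 1014.83.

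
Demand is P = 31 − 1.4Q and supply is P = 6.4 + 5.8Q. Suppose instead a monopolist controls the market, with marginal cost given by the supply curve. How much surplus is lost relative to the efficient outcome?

1.11

Competitive equilibrium: 31 − 1.4Q = 6.4 + 5.8Q → Q* = 3.4167, P* = 26.2167.
Marginal revenue: MR = 31 − 2.8Q. Set MR = MC: 31 − 2.8Q = 6.4 + 5.8Q → Q_m = 2.8605.
Price P_m = 31 − 1.4·2.8605 = 26.9953; MC(Q_m) = 6.4 + 5.8·2.8605 = 22.9909.
Competitive Q* = 3.4167, so ΔQ = 0.5562; wedge = 26.9953 − 22.9909 = 4.0044.
The triangle = ½ × 0.5562 × 4.0044 = 1.11.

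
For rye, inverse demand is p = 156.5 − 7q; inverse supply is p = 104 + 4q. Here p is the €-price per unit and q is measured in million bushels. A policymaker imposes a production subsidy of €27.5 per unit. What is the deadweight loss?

Competitive equilibrium: 156.5 − 7q = 104 + 4q → q* = 4.7727, p* = 123.0909.
The subsidy lowers effective supply by 27.5: p = 76.5 + 4q.
New quantity: 156.5 − 7q = 76.5 + 4q → q' = 7.2727.
Overproduction Δq = 7.2727 − 4.7727 = 2.5; wedge = subsidy = 27.5.
Deadweight loss = ½ × 2.5 × 27.5 = €34.375 million.

€34.375 million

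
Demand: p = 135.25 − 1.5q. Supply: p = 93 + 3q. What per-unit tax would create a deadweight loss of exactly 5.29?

6.9

Competitive equilibrium: 135.25 − 1.5q = 93 + 3q → q* = 9.3889, p* = 121.1667.
A tax t gives Δq = t/4.5 and wedge t, so DWL = t²/9.
t²/9 = 5.29 → t² = 47.61 → t = 6.9.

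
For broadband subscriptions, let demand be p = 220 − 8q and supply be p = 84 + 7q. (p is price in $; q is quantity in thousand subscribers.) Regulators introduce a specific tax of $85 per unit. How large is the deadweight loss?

Competitive equilibrium: 220 − 8q = 84 + 7q → q* = 9.0667, p* = 147.4667.
With the tax, the buyer price exceeds the seller price by 85: (220 − 8q) − (84 + 7q) = 85 → q' = 3.4.
Δq = 9.0667 − 3.4 = 5.6667; the wedge equals the tax, 85.
DWL = ½ × 5.6667 × 85 = $240.83 thousand.

$240.83 thousand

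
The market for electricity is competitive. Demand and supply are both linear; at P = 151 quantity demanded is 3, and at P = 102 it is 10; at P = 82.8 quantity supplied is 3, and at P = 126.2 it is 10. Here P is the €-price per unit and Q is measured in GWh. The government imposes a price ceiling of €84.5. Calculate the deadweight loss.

€157.98

Demand slope = (102 − 151)/(10 − 3) = −7, so P = 172 − 7Q.
Supply slope = (126.2 − 82.8)/(10 − 3) = 6.2, so P = 64.2 + 6.2Q.
Competitive equilibrium: 172 − 7Q = 64.2 + 6.2Q → Q* = 8.1667, P* = 114.8333.
At the ceiling P = 84.5, quantity supplied = (84.5 − 64.2)/6.2 = 3.2742.
Willingness to pay at Q' = 3.2742: 172 − 7·3.2742 = 149.0806.
ΔQ = 8.1667 − 3.2742 = 4.8925; wedge = 149.0806 − 84.5 = 64.5806.
Deadweight loss = ½ × 4.8925 × 64.5806 = €157.98.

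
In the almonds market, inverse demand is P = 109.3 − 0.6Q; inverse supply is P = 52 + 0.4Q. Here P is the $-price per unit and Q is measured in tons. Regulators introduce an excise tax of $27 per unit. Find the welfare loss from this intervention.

Competitive equilibrium: 109.3 − 0.6Q = 52 + 0.4Q → Q* = 57.3, P* = 74.92.
With the tax, the buyer price exceeds the seller price by 27: (109.3 − 0.6Q) − (52 + 0.4Q) = 27 → Q' = 30.3.
ΔQ = 57.3 − 30.3 = 27; the wedge equals the tax, 27.
DWL = ½ × 27 × 27 = $364.50.

$364.50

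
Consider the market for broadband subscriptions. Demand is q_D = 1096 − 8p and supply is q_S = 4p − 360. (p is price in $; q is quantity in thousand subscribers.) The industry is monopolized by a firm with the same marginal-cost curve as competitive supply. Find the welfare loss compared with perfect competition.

In inverse form: demand p = 137 − 0.125q, supply p = 90 + 0.25q.
Competitive equilibrium: 137 − 0.125q = 90 + 0.25q → q* = 125.3333, p* = 121.3333.
Marginal revenue: MR = 137 − 0.25q. Set MR = MC: 137 − 0.25q = 90 + 0.25q → q_m = 94.
Price p_m = 137 − 0.125·94 = 125.25; MC(q_m) = 90 + 0.25·94 = 113.5.
Competitive q* = 125.3333, so Δq = 31.3333; wedge = 125.25 − 113.5 = 11.75.
DWL = ½ × 31.3333 × 11.75 = $184.08 thousand.

$184.08 thousand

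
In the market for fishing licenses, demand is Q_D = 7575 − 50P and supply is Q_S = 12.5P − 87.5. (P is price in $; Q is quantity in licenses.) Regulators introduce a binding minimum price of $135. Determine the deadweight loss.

$19220

In inverse form: demand P = 151.5 − 0.02Q, supply P = 7 + 0.08Q.
Competitive equilibrium: 151.5 − 0.02Q = 7 + 0.08Q → Q* = 1445, P* = 122.6.
At the floor P = 135, quantity demanded = (151.5 − 135)/0.02 = 825.
Sellers' marginal cost at Q' = 825: 7 + 0.08·825 = 73.
ΔQ = 1445 − 825 = 620; wedge = 135 − 73 = 62.
DWL = ½ × 620 × 62 = $19220.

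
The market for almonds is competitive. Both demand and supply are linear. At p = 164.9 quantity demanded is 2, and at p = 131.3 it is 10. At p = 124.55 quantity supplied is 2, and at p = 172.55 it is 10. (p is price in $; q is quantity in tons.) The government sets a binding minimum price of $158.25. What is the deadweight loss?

Demand slope = (131.3 − 164.9)/(10 − 2) = −4.2, so p = 173.3 − 4.2q.
Supply slope = (172.55 − 124.55)/(10 − 2) = 6, so p = 112.55 + 6q.
Competitive equilibrium: 173.3 − 4.2q = 112.55 + 6q → q* = 5.9559, p* = 148.2853.
At the floor p = 158.25, quantity demanded = (173.3 − 158.25)/4.2 = 3.5833.
Sellers' marginal cost at q' = 3.5833: 112.55 + 6·3.5833 = 134.0498.
Δq = 5.9559 − 3.5833 = 2.3726; wedge = 158.25 − 134.0498 = 24.2002.
Welfare loss = ½ × 2.3726 × 24.2002 = $28.71.

$28.71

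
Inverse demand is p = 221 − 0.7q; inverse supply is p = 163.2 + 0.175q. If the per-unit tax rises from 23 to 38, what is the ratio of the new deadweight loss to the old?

Competitive equilibrium: 221 − 0.7q = 163.2 + 0.175q → q* = 66.0571, p* = 174.76.
For a per-unit tax t: Δq = t/0.875, so DWL = ½·t·(t/0.875) = t²/1.75.
At t = 23: DWL = 302.286. At t = 38: DWL = 825.143.
Ratio = (38/23)² = 2.730.

2.730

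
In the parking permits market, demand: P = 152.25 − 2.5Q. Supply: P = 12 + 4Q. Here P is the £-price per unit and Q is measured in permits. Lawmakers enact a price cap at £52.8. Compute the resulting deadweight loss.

£420.66

Competitive equilibrium: 152.25 − 2.5Q = 12 + 4Q → Q* = 21.5769, P* = 98.3077.
At the ceiling P = 52.8, quantity supplied = (52.8 − 12)/4 = 10.2.
Willingness to pay at Q' = 10.2: 152.25 − 2.5·10.2 = 126.75.
ΔQ = 21.5769 − 10.2 = 11.3769; wedge = 126.75 − 52.8 = 73.95.
DWL = ½ × 11.3769 × 73.95 = £420.66.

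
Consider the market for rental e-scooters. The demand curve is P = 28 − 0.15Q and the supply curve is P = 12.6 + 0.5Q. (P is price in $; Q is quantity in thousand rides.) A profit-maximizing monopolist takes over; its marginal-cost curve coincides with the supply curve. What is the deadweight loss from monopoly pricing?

$6.41 thousand

Competitive equilibrium: 28 − 0.15Q = 12.6 + 0.5Q → Q* = 23.6923, P* = 24.4462.
Marginal revenue: MR = 28 − 0.3Q. Set MR = MC: 28 − 0.3Q = 12.6 + 0.5Q → Q_m = 19.25.
Price P_m = 28 − 0.15·19.25 = 25.1125; MC(Q_m) = 12.6 + 0.5·19.25 = 22.225.
Competitive Q* = 23.6923, so ΔQ = 4.4423; wedge = 25.1125 − 22.225 = 2.8875.
DWL = ½ × 4.4423 × 2.8875 = $6.41 thousand.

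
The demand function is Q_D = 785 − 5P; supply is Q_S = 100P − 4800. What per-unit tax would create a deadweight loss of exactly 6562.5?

52.5

In inverse form: demand P = 157 − 0.2Q, supply P = 48 + 0.01Q.
Competitive equilibrium: 157 − 0.2Q = 48 + 0.01Q → Q* = 519.0476, P* = 53.1905.
A tax t gives ΔQ = t/0.21 and wedge t, so DWL = t²/0.42.
t²/0.42 = 6562.5 → t² = 2756.25 → t = 52.5.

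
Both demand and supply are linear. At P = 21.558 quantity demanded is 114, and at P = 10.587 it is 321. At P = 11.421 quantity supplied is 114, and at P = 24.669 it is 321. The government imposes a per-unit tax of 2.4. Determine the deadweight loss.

24.62

Demand slope = (10.587 − 21.558)/(321 − 114) = −0.053, so P = 27.6 − 0.053Q.
Supply slope = (24.669 − 11.421)/(321 − 114) = 0.064, so P = 4.125 + 0.064Q.
Competitive equilibrium: 27.6 − 0.053Q = 4.125 + 0.064Q → Q* = 200.641, P* = 16.966.
With the tax, the buyer price exceeds the seller price by 2.4: (27.6 − 0.053Q) − (4.125 + 0.064Q) = 2.4 → Q' = 180.1282.
ΔQ = 200.641 − 180.1282 = 20.5128; the wedge equals the tax, 2.4.
The triangle = ½ × 20.5128 × 2.4 = 24.62.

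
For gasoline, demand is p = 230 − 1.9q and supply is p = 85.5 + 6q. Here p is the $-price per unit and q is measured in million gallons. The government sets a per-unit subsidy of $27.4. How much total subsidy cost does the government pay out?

Competitive equilibrium: 230 − 1.9q = 85.5 + 6q → q* = 18.2911, p* = 195.2468.
The subsidy lowers effective supply by 27.4: p = 58.1 + 6q.
New quantity: 230 − 1.9q = 58.1 + 6q → q' = 21.7595.
Total subsidy cost = 27.4 × 21.7595 = $596.21 million.

$596.21 million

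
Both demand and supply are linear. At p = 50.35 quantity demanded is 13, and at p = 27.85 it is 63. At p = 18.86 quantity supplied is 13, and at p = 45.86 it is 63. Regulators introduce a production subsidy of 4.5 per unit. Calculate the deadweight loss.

10.23

Demand slope = (27.85 − 50.35)/(63 − 13) = −0.45, so p = 56.2 − 0.45q.
Supply slope = (45.86 − 18.86)/(63 − 13) = 0.54, so p = 11.84 + 0.54q.
Competitive equilibrium: 56.2 − 0.45q = 11.84 + 0.54q → q* = 44.8081, p* = 36.0364.
The subsidy lowers effective supply by 4.5: p = 7.34 + 0.54q.
New quantity: 56.2 − 0.45q = 7.34 + 0.54q → q' = 49.3535.
Overproduction Δq = 49.3535 − 44.8081 = 4.5454; wedge = subsidy = 4.5.
Welfare loss = ½ × 4.5454 × 4.5 = 10.23.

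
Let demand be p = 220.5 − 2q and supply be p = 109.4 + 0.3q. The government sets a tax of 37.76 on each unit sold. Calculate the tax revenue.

1204.05

Competitive equilibrium: 220.5 − 2q = 109.4 + 0.3q → q* = 48.3043, p* = 123.8913.
With the tax, the buyer price exceeds the seller price by 37.76: (220.5 − 2q) − (109.4 + 0.3q) = 37.76 → q' = 31.887.
Tax revenue = 37.76 × 31.887 = 1204.05.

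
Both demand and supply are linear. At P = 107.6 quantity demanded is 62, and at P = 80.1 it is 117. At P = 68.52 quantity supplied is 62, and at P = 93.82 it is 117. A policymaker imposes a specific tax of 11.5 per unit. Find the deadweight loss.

Demand slope = (80.1 − 107.6)/(117 − 62) = −0.5, so P = 138.6 − 0.5Q.
Supply slope = (93.82 − 68.52)/(117 − 62) = 0.46, so P = 40 + 0.46Q.
Competitive equilibrium: 138.6 − 0.5Q = 40 + 0.46Q → Q* = 102.7083, P* = 87.2458.
With the tax, the buyer price exceeds the seller price by 11.5: (138.6 − 0.5Q) − (40 + 0.46Q) = 11.5 → Q' = 90.7292.
ΔQ = 102.7083 − 90.7292 = 11.9791; the wedge equals the tax, 11.5.
Deadweight loss = ½ × 11.9791 × 11.5 = 68.88.

68.88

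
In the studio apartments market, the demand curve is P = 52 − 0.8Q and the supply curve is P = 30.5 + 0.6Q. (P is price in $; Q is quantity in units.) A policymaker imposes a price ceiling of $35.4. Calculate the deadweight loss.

$36.19

Competitive equilibrium: 52 − 0.8Q = 30.5 + 0.6Q → Q* = 15.3571, P* = 39.7143.
At the ceiling P = 35.4, quantity supplied = (35.4 − 30.5)/0.6 = 8.1667.
Willingness to pay at Q' = 8.1667: 52 − 0.8·8.1667 = 45.4666.
ΔQ = 15.3571 − 8.1667 = 7.1904; wedge = 45.4666 − 35.4 = 10.0666.
Welfare loss = ½ × 7.1904 × 10.0666 = $36.19.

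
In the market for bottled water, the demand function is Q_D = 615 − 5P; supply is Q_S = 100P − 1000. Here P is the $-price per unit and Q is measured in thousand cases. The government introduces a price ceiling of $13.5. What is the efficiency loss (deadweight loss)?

$3714.88 thousand

In inverse form: demand P = 123 − 0.2Q, supply P = 10 + 0.01Q.
Competitive equilibrium: 123 − 0.2Q = 10 + 0.01Q → Q* = 538.0952, P* = 15.381.
At the ceiling P = 13.5, quantity supplied = (13.5 − 10)/0.01 = 350.
Willingness to pay at Q' = 350: 123 − 0.2·350 = 53.
ΔQ = 538.0952 − 350 = 188.0952; wedge = 53 − 13.5 = 39.5.
Welfare loss = ½ × 188.0952 × 39.5 = $3714.88 thousand.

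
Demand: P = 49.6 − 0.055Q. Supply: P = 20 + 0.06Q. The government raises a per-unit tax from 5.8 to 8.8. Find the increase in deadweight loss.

190.43

Competitive equilibrium: 49.6 − 0.055Q = 20 + 0.06Q → Q* = 257.3913, P* = 35.4435.
For a per-unit tax t: ΔQ = t/0.115, so DWL = ½·t·(t/0.115) = t²/0.23.
At t = 5.8: DWL = 146.2609. At t = 8.8: DWL = 336.6957.
Increase = 336.6957 − 146.2609 = 190.43.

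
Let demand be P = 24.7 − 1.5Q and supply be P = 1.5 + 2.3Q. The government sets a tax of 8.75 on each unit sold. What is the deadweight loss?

10.07

Competitive equilibrium: 24.7 − 1.5Q = 1.5 + 2.3Q → Q* = 6.1053, P* = 15.5421.
With the tax, the buyer price exceeds the seller price by 8.75: (24.7 − 1.5Q) − (1.5 + 2.3Q) = 8.75 → Q' = 3.8026.
ΔQ = 6.1053 − 3.8026 = 2.3027; the wedge equals the tax, 8.75.
DWL = ½ × 2.3027 × 8.75 = 10.07.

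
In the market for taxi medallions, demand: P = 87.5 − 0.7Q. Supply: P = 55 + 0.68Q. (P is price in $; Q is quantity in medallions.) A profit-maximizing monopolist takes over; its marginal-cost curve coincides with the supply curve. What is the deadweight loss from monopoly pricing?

$43.34

Competitive equilibrium: 87.5 − 0.7Q = 55 + 0.68Q → Q* = 23.5507, P* = 71.0145.
Marginal revenue: MR = 87.5 − 1.4Q. Set MR = MC: 87.5 − 1.4Q = 55 + 0.68Q → Q_m = 15.625.
Price P_m = 87.5 − 0.7·15.625 = 76.5625; MC(Q_m) = 55 + 0.68·15.625 = 65.625.
Competitive Q* = 23.5507, so ΔQ = 7.9257; wedge = 76.5625 − 65.625 = 10.9375.
DWL = ½ × 7.9257 × 10.9375 = $43.34.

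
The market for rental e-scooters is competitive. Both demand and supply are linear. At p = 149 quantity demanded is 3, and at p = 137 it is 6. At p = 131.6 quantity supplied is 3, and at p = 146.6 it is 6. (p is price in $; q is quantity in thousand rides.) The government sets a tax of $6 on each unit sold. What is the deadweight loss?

$2 thousand

Demand slope = (137 − 149)/(6 − 3) = −4, so p = 161 − 4q.
Supply slope = (146.6 − 131.6)/(6 − 3) = 5, so p = 116.6 + 5q.
Competitive equilibrium: 161 − 4q = 116.6 + 5q → q* = 4.9333, p* = 141.2667.
With the tax, the buyer price exceeds the seller price by 6: (161 − 4q) − (116.6 + 5q) = 6 → q' = 4.2667.
Δq = 4.9333 − 4.2667 = 0.6666; the wedge equals the tax, 6.
The triangle = ½ × 0.6666 × 6 = $2 thousand.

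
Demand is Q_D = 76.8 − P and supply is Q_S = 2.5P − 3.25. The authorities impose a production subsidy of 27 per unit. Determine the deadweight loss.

260.36

In inverse form: demand P = 76.8 − Q, supply P = 1.3 + 0.4Q.
Competitive equilibrium: 76.8 − Q = 1.3 + 0.4Q → Q* = 53.9286, P* = 22.8714.
The subsidy lowers effective supply by 27: P = 0.4Q − 25.7.
New quantity: 76.8 − Q = 0.4Q − 25.7 → Q' = 73.2143.
Overproduction ΔQ = 73.2143 − 53.9286 = 19.2857; wedge = subsidy = 27.
Welfare loss = ½ × 19.2857 × 27 = 260.36.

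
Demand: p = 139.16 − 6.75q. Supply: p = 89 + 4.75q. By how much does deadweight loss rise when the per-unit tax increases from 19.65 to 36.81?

42.12

Competitive equilibrium: 139.16 − 6.75q = 89 + 4.75q → q* = 4.3617, p* = 109.7183.
For a per-unit tax t: Δq = t/11.5, so DWL = ½·t·(t/11.5) = t²/23.
At t = 19.65: DWL = 16.788. At t = 36.81: DWL = 58.912.
Increase = 58.912 − 16.788 = 42.12.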